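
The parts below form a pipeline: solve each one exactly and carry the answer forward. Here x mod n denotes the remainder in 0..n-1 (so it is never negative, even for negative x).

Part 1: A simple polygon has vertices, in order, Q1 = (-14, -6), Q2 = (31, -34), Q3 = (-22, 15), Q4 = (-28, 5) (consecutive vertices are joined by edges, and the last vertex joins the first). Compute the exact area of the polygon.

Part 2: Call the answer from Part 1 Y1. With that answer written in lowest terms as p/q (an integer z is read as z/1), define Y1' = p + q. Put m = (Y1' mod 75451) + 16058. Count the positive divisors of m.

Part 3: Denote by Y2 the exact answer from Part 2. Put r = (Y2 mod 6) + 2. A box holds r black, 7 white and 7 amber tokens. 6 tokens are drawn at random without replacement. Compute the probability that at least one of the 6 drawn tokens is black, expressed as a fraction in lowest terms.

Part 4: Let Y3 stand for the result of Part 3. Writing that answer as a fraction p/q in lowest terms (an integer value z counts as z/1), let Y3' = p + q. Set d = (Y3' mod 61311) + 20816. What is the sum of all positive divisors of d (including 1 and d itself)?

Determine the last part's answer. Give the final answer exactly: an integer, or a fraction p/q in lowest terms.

Part 1: cross terms: (-14*-34 - 31*-6)=662, (31*15 - -22*-34)=-283, (-22*5 - -28*15)=310, (-28*-6 - -14*5)=238; twice the area = |927| = 927; area = 927/2; answer 927/2
Part 2: Y1 = 927/2; threaded value p + q = 929; m = 16987; 16987 is prime, so its only divisors are 1 and 16987; count = 2; answer 2
Part 3: Y2 = 2; r = 4; total draws C(18,6) = 18564; complement C(14,6) = 3003; favorable 18564 - 3003 = 15561; P = 57/68; answer 57/68
Part 4: Y3 = 57/68; threaded value p + q = 125; d = 20941; 20941 = 43 * 487; sigma = (1 + 43) * (1 + 487) = 44 * 488 = 21472; answer 21472

21472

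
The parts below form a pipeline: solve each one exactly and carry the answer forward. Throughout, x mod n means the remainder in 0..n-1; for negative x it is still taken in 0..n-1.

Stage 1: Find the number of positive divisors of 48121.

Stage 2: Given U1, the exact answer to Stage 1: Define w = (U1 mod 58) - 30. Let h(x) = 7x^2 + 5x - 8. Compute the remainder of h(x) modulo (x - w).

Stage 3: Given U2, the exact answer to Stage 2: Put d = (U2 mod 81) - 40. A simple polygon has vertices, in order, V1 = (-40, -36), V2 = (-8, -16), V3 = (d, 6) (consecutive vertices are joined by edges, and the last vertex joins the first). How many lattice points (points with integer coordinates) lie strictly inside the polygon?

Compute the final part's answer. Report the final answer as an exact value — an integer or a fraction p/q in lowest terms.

75

Stage 1: 48121 is prime, so its only divisors are 1 and 48121; count = 2; answer 2
Stage 2: U1 = 2; w = -28; remainder = value at the root: 7*(-28)^2 + 5*(-28)^1 - 8 = (5488) + (-140) + (-8) = 5340; answer 5340
Stage 3: U2 = 5340; d = 35; cross terms: (-40*-16 - -8*-36)=352, (-8*6 - 35*-16)=512, (35*-36 - -40*6)=-1020; twice the area = |-156| = 156; area = 78; boundary points = 4 + 1 + 3 = 8; strictly interior points = area - boundary/2 + 1 = 75; answer 75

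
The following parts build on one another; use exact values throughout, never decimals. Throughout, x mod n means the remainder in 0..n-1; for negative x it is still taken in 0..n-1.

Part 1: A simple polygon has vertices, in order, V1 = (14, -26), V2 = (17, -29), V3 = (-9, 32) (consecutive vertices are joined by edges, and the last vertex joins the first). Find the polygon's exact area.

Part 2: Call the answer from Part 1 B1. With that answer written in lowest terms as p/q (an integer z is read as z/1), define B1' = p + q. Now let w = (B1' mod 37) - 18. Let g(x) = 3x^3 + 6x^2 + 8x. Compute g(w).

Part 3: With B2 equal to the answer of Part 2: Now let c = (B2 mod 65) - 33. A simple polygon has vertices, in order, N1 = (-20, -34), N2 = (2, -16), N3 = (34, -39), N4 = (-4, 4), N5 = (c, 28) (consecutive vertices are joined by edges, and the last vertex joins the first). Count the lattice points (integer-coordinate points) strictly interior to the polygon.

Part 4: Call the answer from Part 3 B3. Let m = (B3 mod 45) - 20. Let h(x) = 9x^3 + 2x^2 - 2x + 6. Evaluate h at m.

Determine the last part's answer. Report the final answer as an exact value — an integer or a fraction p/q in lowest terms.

606

Part 1: cross terms: (14*-29 - 17*-26)=36, (17*32 - -9*-29)=283, (-9*-26 - 14*32)=-214; twice the area = |105| = 105; area = 105/2; answer 105/2
Part 2: B1 = 105/2; threaded value p + q = 107; w = 15; 3*(15)^3 + 6*(15)^2 + 8*(15)^1 = (10125) + (1350) + (120) = 11595; answer 11595
Part 3: B2 = 11595; c = -8; cross terms: (-20*-16 - 2*-34)=388, (2*-39 - 34*-16)=466, (34*4 - -4*-39)=-20, (-4*28 - -8*4)=-80, (-8*-34 - -20*28)=832; twice the area = |1586| = 1586; area = 793; boundary points = 2 + 1 + 1 + 4 + 2 = 10; strictly interior points = area - boundary/2 + 1 = 789; answer 789
Part 4: B3 = 789; m = 4; 9*(4)^3 + 2*(4)^2 - 2*(4)^1 + 6 = (576) + (32) + (-8) + (6) = 606; answer 606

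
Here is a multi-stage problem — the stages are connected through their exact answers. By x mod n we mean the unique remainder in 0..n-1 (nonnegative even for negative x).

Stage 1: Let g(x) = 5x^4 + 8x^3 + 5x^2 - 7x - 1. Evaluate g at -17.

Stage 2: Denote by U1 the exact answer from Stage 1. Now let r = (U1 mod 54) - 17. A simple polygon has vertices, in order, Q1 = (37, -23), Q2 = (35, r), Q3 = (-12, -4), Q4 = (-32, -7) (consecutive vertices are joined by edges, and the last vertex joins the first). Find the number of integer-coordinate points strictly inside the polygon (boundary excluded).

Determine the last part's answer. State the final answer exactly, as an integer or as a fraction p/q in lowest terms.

1076

Stage 1: 5*(-17)^4 + 8*(-17)^3 + 5*(-17)^2 - 7*(-17)^1 - 1 = (417605) + (-39304) + (1445) + (119) + (-1) = 379864; answer 379864
Stage 2: U1 = 379864; r = 11; cross terms: (37*11 - 35*-23)=1212, (35*-4 - -12*11)=-8, (-12*-7 - -32*-4)=-44, (-32*-23 - 37*-7)=995; twice the area = |2155| = 2155; area = 2155/2; boundary points = 2 + 1 + 1 + 1 = 5; strictly interior points = area - boundary/2 + 1 = 1076; answer 1076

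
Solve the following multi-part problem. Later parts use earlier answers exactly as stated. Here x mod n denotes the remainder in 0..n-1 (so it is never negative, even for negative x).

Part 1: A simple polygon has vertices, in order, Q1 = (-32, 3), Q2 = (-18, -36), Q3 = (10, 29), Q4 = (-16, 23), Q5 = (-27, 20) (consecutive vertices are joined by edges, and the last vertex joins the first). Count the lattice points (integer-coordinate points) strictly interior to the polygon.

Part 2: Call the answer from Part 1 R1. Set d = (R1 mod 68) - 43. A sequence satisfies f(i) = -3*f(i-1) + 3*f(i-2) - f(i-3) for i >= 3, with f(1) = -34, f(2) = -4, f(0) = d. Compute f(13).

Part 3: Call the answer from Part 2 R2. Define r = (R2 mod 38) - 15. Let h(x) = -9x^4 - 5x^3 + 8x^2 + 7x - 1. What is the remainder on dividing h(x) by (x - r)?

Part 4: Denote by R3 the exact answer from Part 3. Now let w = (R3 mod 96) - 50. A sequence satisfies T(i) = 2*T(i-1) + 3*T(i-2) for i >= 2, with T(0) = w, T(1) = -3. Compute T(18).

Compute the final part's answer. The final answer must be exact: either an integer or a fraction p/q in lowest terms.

3777349800

Part 1: cross terms: (-32*-36 - -18*3)=1206, (-18*29 - 10*-36)=-162, (10*23 - -16*29)=694, (-16*20 - -27*23)=301, (-27*3 - -32*20)=559; twice the area = |2598| = 2598; area = 1299; boundary points = 1 + 1 + 2 + 1 + 1 = 6; strictly interior points = area - boundary/2 + 1 = 1297; answer 1297
Part 2: R1 = 1297; d = -38; f(3) = -3*(-4) + 3*(-34) - 1*(-38) = -52; iterating: f(3)=-52, f(4)=178, f(5)=-686, f(6)=2644, f(7)=-10168, f(8)=39122, f(9)=-150514, f(10)=579076, f(11)=-2227892, f(12)=8571418, f(13)=-32977006; answer -32977006
Part 3: R2 = -32977006; r = -13; remainder = value at the root: -9*(-13)^4 - 5*(-13)^3 + 8*(-13)^2 + 7*(-13)^1 - 1 = (-257049) + (10985) + (1352) + (-91) + (-1) = -244804; answer -244804
Part 4: R3 = -244804; w = 42; T(2) = 2*(-3) + 3*(42) = 120; iterating: T(2)=120, T(3)=231, T(4)=822, T(5)=2337, T(6)=7140, T(7)=21291, T(8)=64002, T(9)=191877, T(10)=575760, T(11)=1727151, T(12)=5181582, T(13)=15544617, T(14)=46633980, T(15)=139901811, T(16)=419705562, T(17)=1259116557, T(18)=3777349800; answer 3777349800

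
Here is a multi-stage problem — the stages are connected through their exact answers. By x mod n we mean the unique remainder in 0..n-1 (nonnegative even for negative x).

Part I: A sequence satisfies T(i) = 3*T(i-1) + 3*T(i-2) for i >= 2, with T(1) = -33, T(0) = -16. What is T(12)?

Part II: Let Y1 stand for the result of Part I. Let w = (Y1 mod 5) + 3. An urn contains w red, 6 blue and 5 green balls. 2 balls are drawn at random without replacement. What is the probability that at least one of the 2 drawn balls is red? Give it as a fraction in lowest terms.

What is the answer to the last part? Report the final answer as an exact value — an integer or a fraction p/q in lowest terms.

Part I: T(2) = 3*(-33) + 3*(-16) = -147; iterating: T(2)=-147, T(3)=-540, T(4)=-2061, T(5)=-7803, T(6)=-29592, T(7)=-112185, T(8)=-425331, T(9)=-1612548, T(10)=-6113637, T(11)=-23178555, T(12)=-87876576; answer -87876576
Part II: Y1 = -87876576; w = 7; total draws C(18,2) = 153; complement C(11,2) = 55; favorable 153 - 55 = 98; P = 98/153; answer 98/153

98/153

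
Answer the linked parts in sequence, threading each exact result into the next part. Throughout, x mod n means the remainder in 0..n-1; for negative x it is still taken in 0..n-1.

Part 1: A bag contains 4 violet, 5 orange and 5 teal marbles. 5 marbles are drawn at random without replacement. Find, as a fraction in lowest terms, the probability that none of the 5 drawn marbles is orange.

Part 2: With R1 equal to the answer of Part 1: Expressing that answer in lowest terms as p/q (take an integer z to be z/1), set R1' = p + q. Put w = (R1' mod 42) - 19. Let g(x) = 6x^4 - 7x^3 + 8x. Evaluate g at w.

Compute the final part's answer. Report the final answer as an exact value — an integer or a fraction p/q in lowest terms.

Part 1: total draws C(14,5) = 2002; favorable C(9,5) = 126; P = 9/143; answer 9/143
Part 2: R1 = 9/143; threaded value p + q = 152; w = 7; 6*(7)^4 - 7*(7)^3 + 8*(7)^1 = (14406) + (-2401) + (56) = 12061; answer 12061

12061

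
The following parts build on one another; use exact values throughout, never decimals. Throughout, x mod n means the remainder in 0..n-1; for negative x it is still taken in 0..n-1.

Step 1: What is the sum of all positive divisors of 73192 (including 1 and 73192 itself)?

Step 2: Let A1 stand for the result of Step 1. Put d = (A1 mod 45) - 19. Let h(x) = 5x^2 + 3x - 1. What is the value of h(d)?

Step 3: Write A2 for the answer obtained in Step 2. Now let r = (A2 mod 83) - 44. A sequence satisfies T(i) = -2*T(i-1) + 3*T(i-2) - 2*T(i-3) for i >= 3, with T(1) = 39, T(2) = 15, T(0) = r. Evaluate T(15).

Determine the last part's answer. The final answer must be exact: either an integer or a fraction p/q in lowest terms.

117702231

Step 1: 73192 = 2^3 * 7 * 1307; sigma = (1 + 2 + 4 + 8) * (1 + 7) * (1 + 1307) = 15 * 8 * 1308 = 156960; answer 156960
Step 2: A1 = 156960; d = -19; 5*(-19)^2 + 3*(-19)^1 - 1 = (1805) + (-57) + (-1) = 1747; answer 1747
Step 3: A2 = 1747; r = -40; T(3) = -2*(15) + 3*(39) - 2*(-40) = 167; iterating: T(3)=167, T(4)=-367, T(5)=1205, T(6)=-3845, T(7)=12039, T(8)=-38023, T(9)=119853, T(10)=-377853, T(11)=1191311, T(12)=-3755887, T(13)=11841413, T(14)=-37333109, T(15)=117702231; answer 117702231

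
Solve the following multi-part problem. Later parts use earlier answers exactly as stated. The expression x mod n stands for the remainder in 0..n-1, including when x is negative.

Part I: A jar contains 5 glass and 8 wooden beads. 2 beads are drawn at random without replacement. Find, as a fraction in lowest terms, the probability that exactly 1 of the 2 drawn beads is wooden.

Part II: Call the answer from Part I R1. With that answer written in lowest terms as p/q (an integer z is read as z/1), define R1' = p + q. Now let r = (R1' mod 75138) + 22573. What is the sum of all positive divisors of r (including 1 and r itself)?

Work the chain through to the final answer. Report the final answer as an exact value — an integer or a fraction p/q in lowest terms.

Part I: total draws C(13,2) = 78; favorable C(8,1)*C(5,1) = 40; P = 20/39; answer 20/39
Part II: R1 = 20/39; threaded value p + q = 59; r = 22632; 22632 = 2^3 * 3 * 23 * 41; sigma = (1 + 2 + 4 + 8) * (1 + 3) * (1 + 23) * (1 + 41) = 15 * 4 * 24 * 42 = 60480; answer 60480

60480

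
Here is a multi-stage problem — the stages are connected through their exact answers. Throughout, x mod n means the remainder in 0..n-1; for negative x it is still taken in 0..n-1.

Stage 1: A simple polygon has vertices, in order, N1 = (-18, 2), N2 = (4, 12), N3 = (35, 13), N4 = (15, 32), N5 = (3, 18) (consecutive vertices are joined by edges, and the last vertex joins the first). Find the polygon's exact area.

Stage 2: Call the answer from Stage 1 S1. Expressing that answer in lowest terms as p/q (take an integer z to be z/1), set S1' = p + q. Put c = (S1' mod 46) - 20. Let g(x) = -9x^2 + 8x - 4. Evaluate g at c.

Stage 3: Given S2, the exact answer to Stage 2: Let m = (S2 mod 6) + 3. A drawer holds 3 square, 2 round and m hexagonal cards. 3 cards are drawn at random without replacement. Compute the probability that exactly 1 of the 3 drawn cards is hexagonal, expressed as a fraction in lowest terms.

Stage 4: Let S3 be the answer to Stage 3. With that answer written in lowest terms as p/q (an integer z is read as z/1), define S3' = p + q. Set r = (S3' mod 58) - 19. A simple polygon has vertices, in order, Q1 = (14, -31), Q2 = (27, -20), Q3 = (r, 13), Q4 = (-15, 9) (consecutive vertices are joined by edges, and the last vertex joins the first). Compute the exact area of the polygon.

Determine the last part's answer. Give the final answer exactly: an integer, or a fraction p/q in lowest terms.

Stage 1: cross terms: (-18*12 - 4*2)=-224, (4*13 - 35*12)=-368, (35*32 - 15*13)=925, (15*18 - 3*32)=174, (3*2 - -18*18)=330; twice the area = |837| = 837; area = 837/2; answer 837/2
Stage 2: S1 = 837/2; threaded value p + q = 839; c = -9; -9*(-9)^2 + 8*(-9)^1 - 4 = (-729) + (-72) + (-4) = -805; answer -805
Stage 3: S2 = -805; m = 8; total draws C(13,3) = 286; favorable C(8,1)*C(5,2) = 80; P = 40/143; answer 40/143
Stage 4: S3 = 40/143; threaded value p + q = 183; r = -10; cross terms: (14*-20 - 27*-31)=557, (27*13 - -10*-20)=151, (-10*9 - -15*13)=105, (-15*-31 - 14*9)=339; twice the area = |1152| = 1152; area = 576; answer 576

576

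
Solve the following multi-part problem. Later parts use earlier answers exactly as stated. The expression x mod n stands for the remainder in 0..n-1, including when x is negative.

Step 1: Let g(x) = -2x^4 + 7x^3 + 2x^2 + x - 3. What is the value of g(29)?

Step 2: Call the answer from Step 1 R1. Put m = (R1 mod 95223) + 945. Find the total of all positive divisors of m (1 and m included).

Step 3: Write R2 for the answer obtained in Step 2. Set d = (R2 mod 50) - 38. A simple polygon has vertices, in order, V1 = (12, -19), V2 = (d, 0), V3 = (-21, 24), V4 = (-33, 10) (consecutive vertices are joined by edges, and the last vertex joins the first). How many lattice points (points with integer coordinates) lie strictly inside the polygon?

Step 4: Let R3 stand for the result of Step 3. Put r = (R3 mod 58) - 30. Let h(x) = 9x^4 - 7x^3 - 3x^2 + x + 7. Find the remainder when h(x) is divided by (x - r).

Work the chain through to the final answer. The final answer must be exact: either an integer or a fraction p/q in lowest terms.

6427

Step 1: -2*(29)^4 + 7*(29)^3 + 2*(29)^2 + 1*(29)^1 - 3 = (-1414562) + (170723) + (1682) + (29) + (-3) = -1242131; answer -1242131
Step 2: R1 = -1242131; m = 91936; 91936 = 2^5 * 13^2 * 17; sigma = (1 + 2 + 4 + 8 + 16 + 32) * (1 + 13 + 169) * (1 + 17) = 63 * 183 * 18 = 207522; answer 207522
Step 3: R2 = 207522; d = -16; cross terms: (12*0 - -16*-19)=-304, (-16*24 - -21*0)=-384, (-21*10 - -33*24)=582, (-33*-19 - 12*10)=507; twice the area = |401| = 401; area = 401/2; boundary points = 1 + 1 + 2 + 1 = 5; strictly interior points = area - boundary/2 + 1 = 199; answer 199
Step 4: R3 = 199; r = -5; remainder = value at the root: 9*(-5)^4 - 7*(-5)^3 - 3*(-5)^2 + 1*(-5)^1 + 7 = (5625) + (875) + (-75) + (-5) + (7) = 6427; answer 6427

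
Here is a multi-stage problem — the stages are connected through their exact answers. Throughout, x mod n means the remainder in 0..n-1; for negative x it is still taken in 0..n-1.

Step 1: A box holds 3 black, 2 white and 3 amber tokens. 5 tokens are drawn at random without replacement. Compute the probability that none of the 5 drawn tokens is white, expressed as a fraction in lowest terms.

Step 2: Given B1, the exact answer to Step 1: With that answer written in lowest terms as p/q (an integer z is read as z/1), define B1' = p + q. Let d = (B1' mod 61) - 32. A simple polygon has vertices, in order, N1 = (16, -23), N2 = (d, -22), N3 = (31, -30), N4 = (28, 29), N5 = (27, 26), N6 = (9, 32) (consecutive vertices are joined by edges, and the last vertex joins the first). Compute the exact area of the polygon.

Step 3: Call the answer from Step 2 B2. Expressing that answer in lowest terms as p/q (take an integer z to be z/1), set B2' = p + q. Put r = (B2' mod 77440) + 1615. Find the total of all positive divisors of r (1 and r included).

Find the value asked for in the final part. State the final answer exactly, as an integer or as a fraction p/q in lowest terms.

Step 1: total draws C(8,5) = 56; favorable C(6,5) = 6; P = 3/28; answer 3/28
Step 2: B1 = 3/28; threaded value p + q = 31; d = -1; cross terms: (16*-22 - -1*-23)=-375, (-1*-30 - 31*-22)=712, (31*29 - 28*-30)=1739, (28*26 - 27*29)=-55, (27*32 - 9*26)=630, (9*-23 - 16*32)=-719; twice the area = |1932| = 1932; area = 966; answer 966
Step 3: B2 = 966; threaded value p + q = 967; r = 2582; 2582 = 2 * 1291; sigma = (1 + 2) * (1 + 1291) = 3 * 1292 = 3876; answer 3876

3876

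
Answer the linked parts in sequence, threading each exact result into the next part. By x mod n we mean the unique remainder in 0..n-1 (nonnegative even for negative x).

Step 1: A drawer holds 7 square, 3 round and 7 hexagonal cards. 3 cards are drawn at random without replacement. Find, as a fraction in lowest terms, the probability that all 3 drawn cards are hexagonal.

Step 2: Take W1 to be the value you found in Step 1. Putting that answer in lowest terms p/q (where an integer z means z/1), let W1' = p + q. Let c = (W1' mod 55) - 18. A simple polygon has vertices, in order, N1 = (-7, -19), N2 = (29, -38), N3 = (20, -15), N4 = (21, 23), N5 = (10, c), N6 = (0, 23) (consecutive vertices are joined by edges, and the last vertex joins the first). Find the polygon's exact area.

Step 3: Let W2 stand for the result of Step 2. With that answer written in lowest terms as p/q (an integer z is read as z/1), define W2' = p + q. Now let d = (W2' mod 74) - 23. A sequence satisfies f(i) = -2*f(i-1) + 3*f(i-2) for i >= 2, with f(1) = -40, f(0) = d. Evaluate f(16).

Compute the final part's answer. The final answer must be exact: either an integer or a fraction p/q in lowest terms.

473513924

Step 1: total draws C(17,3) = 680; favorable C(7,3) = 35; P = 7/136; answer 7/136
Step 2: W1 = 7/136; threaded value p + q = 143; c = 15; cross terms: (-7*-38 - 29*-19)=817, (29*-15 - 20*-38)=325, (20*23 - 21*-15)=775, (21*15 - 10*23)=85, (10*23 - 0*15)=230, (0*-19 - -7*23)=161; twice the area = |2393| = 2393; area = 2393/2; answer 2393/2
Step 3: W2 = 2393/2; threaded value p + q = 2395; d = 4; f(2) = -2*(-40) + 3*(4) = 92; iterating: f(2)=92, f(3)=-304, f(4)=884, f(5)=-2680, f(6)=8012, f(7)=-24064, f(8)=72164, f(9)=-216520, f(10)=649532, f(11)=-1948624, f(12)=5845844, f(13)=-17537560, f(14)=52612652, f(15)=-157837984, f(16)=473513924; answer 473513924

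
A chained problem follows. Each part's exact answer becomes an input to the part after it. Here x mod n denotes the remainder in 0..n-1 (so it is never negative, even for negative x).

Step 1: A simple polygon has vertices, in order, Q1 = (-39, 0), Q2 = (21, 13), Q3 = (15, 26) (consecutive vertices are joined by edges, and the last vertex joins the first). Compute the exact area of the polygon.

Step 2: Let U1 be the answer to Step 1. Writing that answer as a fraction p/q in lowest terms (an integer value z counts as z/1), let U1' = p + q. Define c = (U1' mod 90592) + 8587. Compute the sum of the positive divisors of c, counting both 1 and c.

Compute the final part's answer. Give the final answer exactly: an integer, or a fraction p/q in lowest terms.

Step 1: cross terms: (-39*13 - 21*0)=-507, (21*26 - 15*13)=351, (15*0 - -39*26)=1014; twice the area = |858| = 858; area = 429; answer 429
Step 2: U1 = 429; threaded value p + q = 430; c = 9017; 9017 = 71 * 127; sigma = (1 + 71) * (1 + 127) = 72 * 128 = 9216; answer 9216

9216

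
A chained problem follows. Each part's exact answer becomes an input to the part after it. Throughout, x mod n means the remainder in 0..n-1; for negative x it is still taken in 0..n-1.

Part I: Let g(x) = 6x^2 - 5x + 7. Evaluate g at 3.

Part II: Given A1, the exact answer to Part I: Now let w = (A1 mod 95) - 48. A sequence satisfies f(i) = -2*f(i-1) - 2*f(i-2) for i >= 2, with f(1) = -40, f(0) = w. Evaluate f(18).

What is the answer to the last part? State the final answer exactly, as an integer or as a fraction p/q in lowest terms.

21504

Part I: 6*(3)^2 - 5*(3)^1 + 7 = (54) + (-15) + (7) = 46; answer 46
Part II: A1 = 46; w = -2; f(2) = -2*(-40) - 2*(-2) = 84; iterating: f(2)=84, f(3)=-88, f(4)=8, f(5)=160, f(6)=-336, f(7)=352, f(8)=-32, f(9)=-640, f(10)=1344, f(11)=-1408, f(12)=128, f(13)=2560, f(14)=-5376, f(15)=5632, f(16)=-512, f(17)=-10240, f(18)=21504; answer 21504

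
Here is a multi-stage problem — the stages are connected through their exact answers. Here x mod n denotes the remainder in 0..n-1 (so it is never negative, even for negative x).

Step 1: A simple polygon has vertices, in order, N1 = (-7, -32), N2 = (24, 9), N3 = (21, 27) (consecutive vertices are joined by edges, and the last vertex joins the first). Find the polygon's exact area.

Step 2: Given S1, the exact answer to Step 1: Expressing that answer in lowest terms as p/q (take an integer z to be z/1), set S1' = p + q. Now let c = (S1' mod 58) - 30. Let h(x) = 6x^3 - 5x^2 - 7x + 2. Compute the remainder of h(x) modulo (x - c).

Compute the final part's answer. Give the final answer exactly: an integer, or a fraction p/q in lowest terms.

Step 1: cross terms: (-7*9 - 24*-32)=705, (24*27 - 21*9)=459, (21*-32 - -7*27)=-483; twice the area = |681| = 681; area = 681/2; answer 681/2
Step 2: S1 = 681/2; threaded value p + q = 683; c = 15; remainder = value at the root: 6*(15)^3 - 5*(15)^2 - 7*(15)^1 + 2 = (20250) + (-1125) + (-105) + (2) = 19022; answer 19022

19022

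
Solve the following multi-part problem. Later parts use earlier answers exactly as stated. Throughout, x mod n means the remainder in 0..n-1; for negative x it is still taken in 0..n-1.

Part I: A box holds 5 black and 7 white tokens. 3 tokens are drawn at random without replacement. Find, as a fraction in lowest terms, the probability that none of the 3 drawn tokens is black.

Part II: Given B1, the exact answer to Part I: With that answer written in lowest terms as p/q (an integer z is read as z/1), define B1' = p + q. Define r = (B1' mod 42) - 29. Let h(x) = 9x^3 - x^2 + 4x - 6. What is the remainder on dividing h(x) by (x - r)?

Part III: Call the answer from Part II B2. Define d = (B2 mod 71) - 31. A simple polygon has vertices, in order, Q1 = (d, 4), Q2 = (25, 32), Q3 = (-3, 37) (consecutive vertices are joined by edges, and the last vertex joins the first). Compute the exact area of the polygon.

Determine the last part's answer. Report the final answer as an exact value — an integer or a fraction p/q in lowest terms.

1039/2

Part I: total draws C(12,3) = 220; favorable C(7,3) = 35; P = 7/44; answer 7/44
Part II: B1 = 7/44; threaded value p + q = 51; r = -20; remainder = value at the root: 9*(-20)^3 - 1*(-20)^2 + 4*(-20)^1 - 6 = (-72000) + (-400) + (-80) + (-6) = -72486; answer -72486
Part III: B2 = -72486; d = -26; cross terms: (-26*32 - 25*4)=-932, (25*37 - -3*32)=1021, (-3*4 - -26*37)=950; twice the area = |1039| = 1039; area = 1039/2; answer 1039/2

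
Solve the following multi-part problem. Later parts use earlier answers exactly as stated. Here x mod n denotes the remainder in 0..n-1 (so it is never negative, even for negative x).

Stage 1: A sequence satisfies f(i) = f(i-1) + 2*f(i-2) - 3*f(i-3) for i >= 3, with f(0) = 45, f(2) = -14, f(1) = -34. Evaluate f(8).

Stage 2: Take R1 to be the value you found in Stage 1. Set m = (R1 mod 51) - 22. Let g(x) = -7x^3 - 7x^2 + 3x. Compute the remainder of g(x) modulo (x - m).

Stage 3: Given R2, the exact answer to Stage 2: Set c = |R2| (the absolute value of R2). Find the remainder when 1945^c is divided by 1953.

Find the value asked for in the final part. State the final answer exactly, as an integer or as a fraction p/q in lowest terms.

Stage 1: f(3) = 1*(-14) + 2*(-34) - 3*(45) = -217; iterating: f(3)=-217, f(4)=-143, f(5)=-535, f(6)=-170, f(7)=-811, f(8)=454; answer 454
Stage 2: R1 = 454; m = 24; remainder = value at the root: -7*(24)^3 - 7*(24)^2 + 3*(24)^1 = (-96768) + (-4032) + (72) = -100728; answer -100728
Stage 3: R2 = -100728; c = 100728; squarings mod 1953: 1945^1=1945, 1945^2=64, 1945^4=190, 1945^8=946, 1945^16=442, 1945^32=64, 1945^64=190, 1945^128=946, 1945^256=442, 1945^512=64, 1945^1024=190, 1945^2048=946, 1945^4096=442, 1945^8192=64, 1945^16384=190, 1945^32768=946, 1945^65536=442; 1945^100728 = 1945^8 * 1945^16 * 1945^32 * 1945^64 * 1945^256 * 1945^2048 * 1945^32768 * 1945^65536 = 946 (mod 1953); answer 946

946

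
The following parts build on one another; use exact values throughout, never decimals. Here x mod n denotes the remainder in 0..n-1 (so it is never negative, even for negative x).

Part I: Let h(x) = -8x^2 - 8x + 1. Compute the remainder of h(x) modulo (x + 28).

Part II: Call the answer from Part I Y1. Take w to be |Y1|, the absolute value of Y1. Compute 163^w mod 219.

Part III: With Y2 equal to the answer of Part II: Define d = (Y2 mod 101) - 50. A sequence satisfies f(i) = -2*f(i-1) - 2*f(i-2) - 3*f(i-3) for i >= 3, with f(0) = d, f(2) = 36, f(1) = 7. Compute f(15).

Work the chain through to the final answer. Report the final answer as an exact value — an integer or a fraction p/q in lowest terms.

-42001

Part I: remainder = value at the root: -8*(-28)^2 - 8*(-28)^1 + 1 = (-6272) + (224) + (1) = -6047; answer -6047
Part II: Y1 = -6047; w = 6047; squarings mod 219: 163^1=163, 163^2=70, 163^4=82, 163^8=154, 163^16=64, 163^32=154, 163^64=64, 163^128=154, 163^256=64, 163^512=154, 163^1024=64, 163^2048=154, 163^4096=64; 163^6047 = 163^1 * 163^2 * 163^4 * 163^8 * 163^16 * 163^128 * 163^256 * 163^512 * 163^1024 * 163^4096 = 43 (mod 219); answer 43
Part III: Y2 = 43; d = -7; f(3) = -2*(36) - 2*(7) - 3*(-7) = -65; iterating: f(3)=-65, f(4)=37, f(5)=-52, f(6)=225, f(7)=-457, f(8)=620, f(9)=-1001, f(10)=2133, f(11)=-4124, f(12)=6985, f(13)=-12121, f(14)=22644, f(15)=-42001; answer -42001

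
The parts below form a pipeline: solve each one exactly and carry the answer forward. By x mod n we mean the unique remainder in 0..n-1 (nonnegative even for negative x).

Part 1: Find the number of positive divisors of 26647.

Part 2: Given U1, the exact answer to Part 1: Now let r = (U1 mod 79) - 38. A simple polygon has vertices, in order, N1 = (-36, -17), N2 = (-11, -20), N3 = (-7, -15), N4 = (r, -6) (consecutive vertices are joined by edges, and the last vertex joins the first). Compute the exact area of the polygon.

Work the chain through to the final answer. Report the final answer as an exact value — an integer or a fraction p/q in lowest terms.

228

Part 1: 26647 is prime, so its only divisors are 1 and 26647; count = 2; answer 2
Part 2: U1 = 2; r = -36; cross terms: (-36*-20 - -11*-17)=533, (-11*-15 - -7*-20)=25, (-7*-6 - -36*-15)=-498, (-36*-17 - -36*-6)=396; twice the area = |456| = 456; area = 228; answer 228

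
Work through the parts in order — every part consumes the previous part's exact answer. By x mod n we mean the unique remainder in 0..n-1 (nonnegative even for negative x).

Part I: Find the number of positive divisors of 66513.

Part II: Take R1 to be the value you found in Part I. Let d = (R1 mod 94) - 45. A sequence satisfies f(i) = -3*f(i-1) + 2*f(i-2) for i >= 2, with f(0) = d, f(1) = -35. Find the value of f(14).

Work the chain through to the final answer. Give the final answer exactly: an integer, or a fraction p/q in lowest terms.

153479687

Part I: 66513 = 3 * 22171; number of divisors = (1+1) * (1+1) = 4; answer 4
Part II: R1 = 4; d = -41; f(2) = -3*(-35) + 2*(-41) = 23; iterating: f(2)=23, f(3)=-139, f(4)=463, f(5)=-1667, f(6)=5927, f(7)=-21115, f(8)=75199, f(9)=-267827, f(10)=953879, f(11)=-3397291, f(12)=12099631, f(13)=-43093475, f(14)=153479687; answer 153479687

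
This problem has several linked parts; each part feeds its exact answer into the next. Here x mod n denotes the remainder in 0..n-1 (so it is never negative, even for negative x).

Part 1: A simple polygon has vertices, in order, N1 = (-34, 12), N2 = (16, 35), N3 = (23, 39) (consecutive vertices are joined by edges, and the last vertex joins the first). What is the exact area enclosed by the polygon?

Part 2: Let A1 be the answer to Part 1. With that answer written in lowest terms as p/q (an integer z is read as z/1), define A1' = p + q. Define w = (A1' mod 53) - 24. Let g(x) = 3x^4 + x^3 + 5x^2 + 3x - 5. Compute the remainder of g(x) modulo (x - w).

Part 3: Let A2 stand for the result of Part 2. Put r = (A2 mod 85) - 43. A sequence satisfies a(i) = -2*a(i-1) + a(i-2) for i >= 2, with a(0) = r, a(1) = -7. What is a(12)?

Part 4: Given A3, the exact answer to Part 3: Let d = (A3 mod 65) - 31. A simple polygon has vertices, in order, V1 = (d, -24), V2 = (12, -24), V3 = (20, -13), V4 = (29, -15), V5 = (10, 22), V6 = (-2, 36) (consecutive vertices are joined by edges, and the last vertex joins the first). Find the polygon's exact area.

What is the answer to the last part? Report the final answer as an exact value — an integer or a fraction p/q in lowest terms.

Part 1: cross terms: (-34*35 - 16*12)=-1382, (16*39 - 23*35)=-181, (23*12 - -34*39)=1602; twice the area = |39| = 39; area = 39/2; answer 39/2
Part 2: A1 = 39/2; threaded value p + q = 41; w = 17; remainder = value at the root: 3*(17)^4 + 1*(17)^3 + 5*(17)^2 + 3*(17)^1 - 5 = (250563) + (4913) + (1445) + (51) + (-5) = 256967; answer 256967
Part 3: A2 = 256967; r = -31; a(2) = -2*(-7) + 1*(-31) = -17; iterating: a(2)=-17, a(3)=27, a(4)=-71, a(5)=169, a(6)=-409, a(7)=987, a(8)=-2383, a(9)=5753, a(10)=-13889, a(11)=33531, a(12)=-80951; answer -80951
Part 4: A3 = -80951; d = 8; cross terms: (8*-24 - 12*-24)=96, (12*-13 - 20*-24)=324, (20*-15 - 29*-13)=77, (29*22 - 10*-15)=788, (10*36 - -2*22)=404, (-2*-24 - 8*36)=-240; twice the area = |1449| = 1449; area = 1449/2; answer 1449/2

1449/2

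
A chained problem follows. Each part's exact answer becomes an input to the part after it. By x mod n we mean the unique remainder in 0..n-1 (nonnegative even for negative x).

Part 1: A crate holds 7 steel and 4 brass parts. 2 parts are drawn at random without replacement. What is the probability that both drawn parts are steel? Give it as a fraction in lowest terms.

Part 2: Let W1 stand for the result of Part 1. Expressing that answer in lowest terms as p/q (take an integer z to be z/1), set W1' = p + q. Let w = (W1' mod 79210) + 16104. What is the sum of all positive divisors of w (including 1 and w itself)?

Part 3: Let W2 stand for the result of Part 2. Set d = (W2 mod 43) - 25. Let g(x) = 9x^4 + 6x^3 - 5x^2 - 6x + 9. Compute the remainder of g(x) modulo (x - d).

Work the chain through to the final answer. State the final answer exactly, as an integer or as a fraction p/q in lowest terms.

908289

Part 1: total draws C(11,2) = 55; favorable C(7,2) = 21; P = 21/55; answer 21/55
Part 2: W1 = 21/55; threaded value p + q = 76; w = 16180; 16180 = 2^2 * 5 * 809; sigma = (1 + 2 + 4) * (1 + 5) * (1 + 809) = 7 * 6 * 810 = 34020; answer 34020
Part 3: W2 = 34020; d = -18; remainder = value at the root: 9*(-18)^4 + 6*(-18)^3 - 5*(-18)^2 - 6*(-18)^1 + 9 = (944784) + (-34992) + (-1620) + (108) + (9) = 908289; answer 908289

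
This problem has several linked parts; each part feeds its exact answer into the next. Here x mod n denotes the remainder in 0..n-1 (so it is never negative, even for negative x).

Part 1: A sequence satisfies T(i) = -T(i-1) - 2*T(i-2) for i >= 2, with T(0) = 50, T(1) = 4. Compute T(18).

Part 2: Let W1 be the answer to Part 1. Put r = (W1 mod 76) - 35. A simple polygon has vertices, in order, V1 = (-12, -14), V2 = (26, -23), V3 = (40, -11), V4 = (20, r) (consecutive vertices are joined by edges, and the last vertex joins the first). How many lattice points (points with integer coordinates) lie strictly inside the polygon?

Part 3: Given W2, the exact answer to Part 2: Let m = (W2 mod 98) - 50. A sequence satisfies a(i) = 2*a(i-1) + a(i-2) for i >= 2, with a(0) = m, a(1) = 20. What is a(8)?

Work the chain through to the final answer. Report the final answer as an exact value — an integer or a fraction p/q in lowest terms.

15934

Part 1: T(2) = -1*(4) - 2*(50) = -104; iterating: T(2)=-104, T(3)=96, T(4)=112, T(5)=-304, T(6)=80, T(7)=528, T(8)=-688, T(9)=-368, T(10)=1744, T(11)=-1008, T(12)=-2480, T(13)=4496, T(14)=464, T(15)=-9456, T(16)=8528, T(17)=10384, T(18)=-27440; answer -27440
Part 2: W1 = -27440; r = 37; cross terms: (-12*-23 - 26*-14)=640, (26*-11 - 40*-23)=634, (40*37 - 20*-11)=1700, (20*-14 - -12*37)=164; twice the area = |3138| = 3138; area = 1569; boundary points = 1 + 2 + 4 + 1 = 8; strictly interior points = area - boundary/2 + 1 = 1566; answer 1566
Part 3: W2 = 1566; m = 46; a(2) = 2*(20) + 1*(46) = 86; iterating: a(2)=86, a(3)=192, a(4)=470, a(5)=1132, a(6)=2734, a(7)=6600, a(8)=15934; answer 15934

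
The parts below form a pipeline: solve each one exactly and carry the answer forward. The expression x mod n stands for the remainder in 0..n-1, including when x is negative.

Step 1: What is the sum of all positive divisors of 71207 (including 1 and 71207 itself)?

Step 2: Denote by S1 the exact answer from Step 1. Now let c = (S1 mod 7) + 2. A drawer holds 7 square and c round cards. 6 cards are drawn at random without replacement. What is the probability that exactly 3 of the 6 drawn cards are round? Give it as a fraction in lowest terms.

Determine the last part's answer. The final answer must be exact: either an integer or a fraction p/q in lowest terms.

1/6

Step 1: 71207 = 31 * 2297; sigma = (1 + 31) * (1 + 2297) = 32 * 2298 = 73536; answer 73536
Step 2: S1 = 73536; c = 3; total draws C(10,6) = 210; favorable C(3,3)*C(7,3) = 35; P = 1/6; answer 1/6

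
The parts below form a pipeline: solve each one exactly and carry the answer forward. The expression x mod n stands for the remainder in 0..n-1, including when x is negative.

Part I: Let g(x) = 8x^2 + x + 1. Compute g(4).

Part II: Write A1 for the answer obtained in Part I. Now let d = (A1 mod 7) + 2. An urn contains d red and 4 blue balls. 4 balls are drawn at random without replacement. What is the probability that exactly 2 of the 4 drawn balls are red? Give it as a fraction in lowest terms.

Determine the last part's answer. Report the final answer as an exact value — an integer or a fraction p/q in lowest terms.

Part I: 8*(4)^2 + 1*(4)^1 + 1 = (128) + (4) + (1) = 133; answer 133
Part II: A1 = 133; d = 2; total draws C(6,4) = 15; favorable C(2,2)*C(4,2) = 6; P = 2/5; answer 2/5

2/5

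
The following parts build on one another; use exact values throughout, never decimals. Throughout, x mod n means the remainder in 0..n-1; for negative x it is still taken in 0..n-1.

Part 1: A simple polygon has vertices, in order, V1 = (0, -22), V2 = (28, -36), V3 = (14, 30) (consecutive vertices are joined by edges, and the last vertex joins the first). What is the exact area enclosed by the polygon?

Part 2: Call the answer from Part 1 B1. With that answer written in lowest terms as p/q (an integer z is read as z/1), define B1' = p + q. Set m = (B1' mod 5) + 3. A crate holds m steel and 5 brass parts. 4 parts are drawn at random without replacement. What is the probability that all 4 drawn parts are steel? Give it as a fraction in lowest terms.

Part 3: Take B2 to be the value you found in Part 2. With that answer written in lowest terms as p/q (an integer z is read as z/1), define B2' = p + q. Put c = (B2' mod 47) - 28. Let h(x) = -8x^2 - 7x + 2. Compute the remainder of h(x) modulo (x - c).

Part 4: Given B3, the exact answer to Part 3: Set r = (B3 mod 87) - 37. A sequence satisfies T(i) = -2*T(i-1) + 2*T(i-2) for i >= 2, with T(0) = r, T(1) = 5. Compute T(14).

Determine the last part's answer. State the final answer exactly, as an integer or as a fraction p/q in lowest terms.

-8955008

Part 1: cross terms: (0*-36 - 28*-22)=616, (28*30 - 14*-36)=1344, (14*-22 - 0*30)=-308; twice the area = |1652| = 1652; area = 826; answer 826
Part 2: B1 = 826; threaded value p + q = 827; m = 5; total draws C(10,4) = 210; favorable C(5,4) = 5; P = 1/42; answer 1/42
Part 3: B2 = 1/42; threaded value p + q = 43; c = 15; remainder = value at the root: -8*(15)^2 - 7*(15)^1 + 2 = (-1800) + (-105) + (2) = -1903; answer -1903
Part 4: B3 = -1903; r = -26; T(2) = -2*(5) + 2*(-26) = -62; iterating: T(2)=-62, T(3)=134, T(4)=-392, T(5)=1052, T(6)=-2888, T(7)=7880, T(8)=-21536, T(9)=58832, T(10)=-160736, T(11)=439136, T(12)=-1199744, T(13)=3277760, T(14)=-8955008; answer -8955008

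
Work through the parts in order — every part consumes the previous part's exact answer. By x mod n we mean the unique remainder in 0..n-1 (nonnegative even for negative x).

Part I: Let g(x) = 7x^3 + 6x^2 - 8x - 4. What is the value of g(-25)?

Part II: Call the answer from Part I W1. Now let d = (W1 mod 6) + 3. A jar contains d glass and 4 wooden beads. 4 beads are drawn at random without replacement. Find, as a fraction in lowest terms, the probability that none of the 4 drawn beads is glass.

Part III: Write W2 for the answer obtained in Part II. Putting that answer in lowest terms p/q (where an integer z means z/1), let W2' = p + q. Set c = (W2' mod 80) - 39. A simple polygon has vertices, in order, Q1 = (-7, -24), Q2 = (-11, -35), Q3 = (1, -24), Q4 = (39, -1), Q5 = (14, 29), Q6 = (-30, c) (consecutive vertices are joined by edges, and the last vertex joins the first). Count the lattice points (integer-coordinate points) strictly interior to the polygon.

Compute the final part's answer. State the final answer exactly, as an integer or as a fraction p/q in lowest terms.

2097

Part I: 7*(-25)^3 + 6*(-25)^2 - 8*(-25)^1 - 4 = (-109375) + (3750) + (200) + (-4) = -105429; answer -105429
Part II: W1 = -105429; d = 6; total draws C(10,4) = 210; favorable C(4,4) = 1; P = 1/210; answer 1/210
Part III: W2 = 1/210; threaded value p + q = 211; c = 12; cross terms: (-7*-35 - -11*-24)=-19, (-11*-24 - 1*-35)=299, (1*-1 - 39*-24)=935, (39*29 - 14*-1)=1145, (14*12 - -30*29)=1038, (-30*-24 - -7*12)=804; twice the area = |4202| = 4202; area = 2101; boundary points = 1 + 1 + 1 + 5 + 1 + 1 = 10; strictly interior points = area - boundary/2 + 1 = 2097; answer 2097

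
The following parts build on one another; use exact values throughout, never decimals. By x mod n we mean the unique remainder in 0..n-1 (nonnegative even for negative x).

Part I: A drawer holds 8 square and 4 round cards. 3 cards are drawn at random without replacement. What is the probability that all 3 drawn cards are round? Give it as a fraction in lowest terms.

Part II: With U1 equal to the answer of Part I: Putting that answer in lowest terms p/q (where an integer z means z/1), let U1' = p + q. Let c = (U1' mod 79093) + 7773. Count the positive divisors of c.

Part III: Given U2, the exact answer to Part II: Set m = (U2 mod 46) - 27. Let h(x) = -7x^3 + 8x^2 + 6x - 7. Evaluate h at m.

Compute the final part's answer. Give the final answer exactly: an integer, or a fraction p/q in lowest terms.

Part I: total draws C(12,3) = 220; favorable C(4,3) = 4; P = 1/55; answer 1/55
Part II: U1 = 1/55; threaded value p + q = 56; c = 7829; 7829 is prime, so its only divisors are 1 and 7829; count = 2; answer 2
Part III: U2 = 2; m = -25; -7*(-25)^3 + 8*(-25)^2 + 6*(-25)^1 - 7 = (109375) + (5000) + (-150) + (-7) = 114218; answer 114218

114218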